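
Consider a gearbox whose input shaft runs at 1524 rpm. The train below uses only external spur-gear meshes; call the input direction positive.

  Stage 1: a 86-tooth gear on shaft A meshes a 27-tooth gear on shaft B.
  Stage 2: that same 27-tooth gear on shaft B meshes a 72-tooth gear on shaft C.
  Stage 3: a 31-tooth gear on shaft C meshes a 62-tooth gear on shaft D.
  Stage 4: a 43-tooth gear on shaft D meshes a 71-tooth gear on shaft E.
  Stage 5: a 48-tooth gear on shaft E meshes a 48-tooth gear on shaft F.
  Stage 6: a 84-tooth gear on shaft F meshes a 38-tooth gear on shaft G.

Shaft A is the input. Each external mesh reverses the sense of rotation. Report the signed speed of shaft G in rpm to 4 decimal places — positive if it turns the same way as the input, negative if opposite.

+1218.5033 rpm (same as input, |ω| = 1218.5033 rpm)

Stage 1 [86T→27T]: ω = 1524.0000×86/27 = 4854.2222 rpm, dir flips to −; running = −4854.2222
Stage 2 [27T→72T]: ω = 4854.2222×27/72 = 1820.3333 rpm, dir flips to +; running = +1820.3333
Stage 3 [31T→62T]: ω = 1820.3333×31/62 = 910.1667 rpm, dir flips to −; running = −910.1667
Stage 4 [43T→71T]: ω = 910.1667×43/71 = 551.2277 rpm, dir flips to +; running = +551.2277
Stage 5 [48T→48T]: ω = 551.2277×48/48 = 551.2277 rpm, dir flips to −; running = −551.2277
Stage 6 [84T→38T]: ω = 551.2277×84/38 = 1218.5033 rpm, dir flips to +; running = +1218.5033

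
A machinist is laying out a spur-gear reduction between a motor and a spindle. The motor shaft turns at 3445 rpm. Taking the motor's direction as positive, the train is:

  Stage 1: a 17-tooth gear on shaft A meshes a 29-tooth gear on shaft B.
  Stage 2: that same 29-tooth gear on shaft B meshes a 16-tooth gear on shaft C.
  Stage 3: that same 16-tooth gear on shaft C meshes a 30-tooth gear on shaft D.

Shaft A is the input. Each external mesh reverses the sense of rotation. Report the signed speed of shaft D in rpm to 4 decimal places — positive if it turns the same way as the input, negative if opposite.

-1952.1667 rpm (opposite to input, |ω| = 1952.1667 rpm)

Stage 1 [17T→29T]: ω = 3445.0000×17/29 = 2019.4828 rpm, dir flips to −; running = −2019.4828
Stage 2 [29T→16T]: ω = 2019.4828×29/16 = 3660.3125 rpm, dir flips to +; running = +3660.3125
Stage 3 [16T→30T]: ω = 3660.3125×16/30 = 1952.1667 rpm, dir flips to −; running = −1952.1667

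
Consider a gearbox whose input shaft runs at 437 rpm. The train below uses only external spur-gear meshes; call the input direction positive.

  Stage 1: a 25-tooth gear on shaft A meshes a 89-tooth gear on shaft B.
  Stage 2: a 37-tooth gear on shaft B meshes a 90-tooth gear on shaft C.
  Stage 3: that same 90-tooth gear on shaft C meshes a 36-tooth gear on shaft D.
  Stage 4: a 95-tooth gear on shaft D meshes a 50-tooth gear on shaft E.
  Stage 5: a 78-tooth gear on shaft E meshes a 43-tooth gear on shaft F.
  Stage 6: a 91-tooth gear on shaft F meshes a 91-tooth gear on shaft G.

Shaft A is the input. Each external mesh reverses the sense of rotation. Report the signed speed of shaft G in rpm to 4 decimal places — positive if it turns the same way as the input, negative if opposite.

Stage 1 [25T→89T]: ω = 437.0000×25/89 = 122.7528 rpm, dir flips to −; running = −122.7528
Stage 2 [37T→90T]: ω = 122.7528×37/90 = 50.4650 rpm, dir flips to +; running = +50.4650
Stage 3 [90T→36T]: ω = 50.4650×90/36 = 126.1626 rpm, dir flips to −; running = −126.1626
Stage 4 [95T→50T]: ω = 126.1626×95/50 = 239.7090 rpm, dir flips to +; running = +239.7090
Stage 5 [78T→43T]: ω = 239.7090×78/43 = 434.8209 rpm, dir flips to −; running = −434.8209
Stage 6 [91T→91T]: ω = 434.8209×91/91 = 434.8209 rpm, dir flips to +; running = +434.8209

+434.8209 rpm (same as input, |ω| = 434.8209 rpm)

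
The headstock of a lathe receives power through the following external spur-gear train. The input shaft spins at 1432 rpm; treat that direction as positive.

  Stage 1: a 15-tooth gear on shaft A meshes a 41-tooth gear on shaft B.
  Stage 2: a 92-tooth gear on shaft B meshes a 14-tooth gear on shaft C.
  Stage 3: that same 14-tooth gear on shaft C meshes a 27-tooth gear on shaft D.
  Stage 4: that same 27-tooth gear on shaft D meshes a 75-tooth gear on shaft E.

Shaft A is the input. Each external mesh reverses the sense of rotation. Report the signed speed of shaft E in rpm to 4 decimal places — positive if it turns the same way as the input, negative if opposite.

Stage 1 [15T→41T]: ω = 1432.0000×15/41 = 523.9024 rpm, dir flips to −; running = −523.9024
Stage 2 [92T→14T]: ω = 523.9024×92/14 = 3442.7875 rpm, dir flips to +; running = +3442.7875
Stage 3 [14T→27T]: ω = 3442.7875×14/27 = 1785.1491 rpm, dir flips to −; running = −1785.1491
Stage 4 [27T→75T]: ω = 1785.1491×27/75 = 642.6537 rpm, dir flips to +; running = +642.6537

+642.6537 rpm (same as input, |ω| = 642.6537 rpm)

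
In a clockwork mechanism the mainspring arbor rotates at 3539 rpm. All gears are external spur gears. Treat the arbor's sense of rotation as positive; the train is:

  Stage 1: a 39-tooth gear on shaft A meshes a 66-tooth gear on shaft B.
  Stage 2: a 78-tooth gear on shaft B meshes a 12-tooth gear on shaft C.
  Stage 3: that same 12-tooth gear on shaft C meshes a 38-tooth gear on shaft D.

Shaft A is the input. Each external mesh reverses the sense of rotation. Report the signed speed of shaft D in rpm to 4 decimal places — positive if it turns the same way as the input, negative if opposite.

Stage 1 [39T→66T]: ω = 3539.0000×39/66 = 2091.2273 rpm, dir flips to −; running = −2091.2273
Stage 2 [78T→12T]: ω = 2091.2273×78/12 = 13592.9773 rpm, dir flips to +; running = +13592.9773
Stage 3 [12T→38T]: ω = 13592.9773×12/38 = 4292.5191 rpm, dir flips to −; running = −4292.5191

-4292.5191 rpm (opposite to input, |ω| = 4292.5191 rpm)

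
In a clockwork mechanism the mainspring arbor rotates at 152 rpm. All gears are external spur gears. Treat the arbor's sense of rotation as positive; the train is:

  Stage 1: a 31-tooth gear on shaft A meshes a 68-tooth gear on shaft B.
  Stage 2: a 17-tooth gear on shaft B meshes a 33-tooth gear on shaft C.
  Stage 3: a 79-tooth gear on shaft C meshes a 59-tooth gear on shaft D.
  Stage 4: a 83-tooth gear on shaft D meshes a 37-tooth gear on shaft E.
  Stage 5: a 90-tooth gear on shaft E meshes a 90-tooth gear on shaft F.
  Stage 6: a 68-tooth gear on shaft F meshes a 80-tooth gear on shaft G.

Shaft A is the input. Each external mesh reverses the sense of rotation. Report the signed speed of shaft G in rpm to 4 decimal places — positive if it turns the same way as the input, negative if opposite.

+91.1385 rpm (same as input, |ω| = 91.1385 rpm)

Stage 1 [31T→68T]: ω = 152.0000×31/68 = 69.2941 rpm, dir flips to −; running = −69.2941
Stage 2 [17T→33T]: ω = 69.2941×17/33 = 35.6970 rpm, dir flips to +; running = +35.6970
Stage 3 [79T→59T]: ω = 35.6970×79/59 = 47.7976 rpm, dir flips to −; running = −47.7976
Stage 4 [83T→37T]: ω = 47.7976×83/37 = 107.2217 rpm, dir flips to +; running = +107.2217
Stage 5 [90T→90T]: ω = 107.2217×90/90 = 107.2217 rpm, dir flips to −; running = −107.2217
Stage 6 [68T→80T]: ω = 107.2217×68/80 = 91.1385 rpm, dir flips to +; running = +91.1385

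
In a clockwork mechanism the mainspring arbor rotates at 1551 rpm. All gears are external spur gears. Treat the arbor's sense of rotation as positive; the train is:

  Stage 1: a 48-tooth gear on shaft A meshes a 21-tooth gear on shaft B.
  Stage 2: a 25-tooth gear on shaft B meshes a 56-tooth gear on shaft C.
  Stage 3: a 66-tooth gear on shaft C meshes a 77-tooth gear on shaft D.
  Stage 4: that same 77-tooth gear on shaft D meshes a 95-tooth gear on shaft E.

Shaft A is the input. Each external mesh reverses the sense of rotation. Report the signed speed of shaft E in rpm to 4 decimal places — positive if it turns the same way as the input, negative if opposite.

+1099.5274 rpm (same as input, |ω| = 1099.5274 rpm)

Stage 1 [48T→21T]: ω = 1551.0000×48/21 = 3545.1429 rpm, dir flips to −; running = −3545.1429
Stage 2 [25T→56T]: ω = 3545.1429×25/56 = 1582.6531 rpm, dir flips to +; running = +1582.6531
Stage 3 [66T→77T]: ω = 1582.6531×66/77 = 1356.5598 rpm, dir flips to −; running = −1356.5598
Stage 4 [77T→95T]: ω = 1356.5598×77/95 = 1099.5274 rpm, dir flips to +; running = +1099.5274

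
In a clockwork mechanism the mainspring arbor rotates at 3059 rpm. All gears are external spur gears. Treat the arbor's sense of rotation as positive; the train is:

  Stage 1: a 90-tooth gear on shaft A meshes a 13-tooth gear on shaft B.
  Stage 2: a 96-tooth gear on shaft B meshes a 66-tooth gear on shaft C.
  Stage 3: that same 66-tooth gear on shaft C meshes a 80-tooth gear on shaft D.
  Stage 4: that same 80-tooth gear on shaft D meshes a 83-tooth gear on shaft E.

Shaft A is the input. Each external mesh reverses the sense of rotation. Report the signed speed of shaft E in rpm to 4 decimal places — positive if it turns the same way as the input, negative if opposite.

+24494.6803 rpm (same as input, |ω| = 24494.6803 rpm)

Stage 1 [90T→13T]: ω = 3059.0000×90/13 = 21177.6923 rpm, dir flips to −; running = −21177.6923
Stage 2 [96T→66T]: ω = 21177.6923×96/66 = 30803.9161 rpm, dir flips to +; running = +30803.9161
Stage 3 [66T→80T]: ω = 30803.9161×66/80 = 25413.2308 rpm, dir flips to −; running = −25413.2308
Stage 4 [80T→83T]: ω = 25413.2308×80/83 = 24494.6803 rpm, dir flips to +; running = +24494.6803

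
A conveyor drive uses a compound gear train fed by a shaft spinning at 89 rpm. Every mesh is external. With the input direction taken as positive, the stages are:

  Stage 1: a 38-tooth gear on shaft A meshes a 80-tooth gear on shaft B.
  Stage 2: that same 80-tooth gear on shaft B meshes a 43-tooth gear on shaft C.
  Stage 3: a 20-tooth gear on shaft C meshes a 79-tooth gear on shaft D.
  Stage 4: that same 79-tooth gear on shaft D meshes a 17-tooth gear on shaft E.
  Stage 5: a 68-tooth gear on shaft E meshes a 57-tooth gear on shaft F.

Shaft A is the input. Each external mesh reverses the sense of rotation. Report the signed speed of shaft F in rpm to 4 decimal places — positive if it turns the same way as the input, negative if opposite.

Stage 1 [38T→80T]: ω = 89.0000×38/80 = 42.2750 rpm, dir flips to −; running = −42.2750
Stage 2 [80T→43T]: ω = 42.2750×80/43 = 78.6512 rpm, dir flips to +; running = +78.6512
Stage 3 [20T→79T]: ω = 78.6512×20/79 = 19.9117 rpm, dir flips to −; running = −19.9117
Stage 4 [79T→17T]: ω = 19.9117×79/17 = 92.5308 rpm, dir flips to +; running = +92.5308
Stage 5 [68T→57T]: ω = 92.5308×68/57 = 110.3876 rpm, dir flips to −; running = −110.3876

-110.3876 rpm (opposite to input, |ω| = 110.3876 rpm)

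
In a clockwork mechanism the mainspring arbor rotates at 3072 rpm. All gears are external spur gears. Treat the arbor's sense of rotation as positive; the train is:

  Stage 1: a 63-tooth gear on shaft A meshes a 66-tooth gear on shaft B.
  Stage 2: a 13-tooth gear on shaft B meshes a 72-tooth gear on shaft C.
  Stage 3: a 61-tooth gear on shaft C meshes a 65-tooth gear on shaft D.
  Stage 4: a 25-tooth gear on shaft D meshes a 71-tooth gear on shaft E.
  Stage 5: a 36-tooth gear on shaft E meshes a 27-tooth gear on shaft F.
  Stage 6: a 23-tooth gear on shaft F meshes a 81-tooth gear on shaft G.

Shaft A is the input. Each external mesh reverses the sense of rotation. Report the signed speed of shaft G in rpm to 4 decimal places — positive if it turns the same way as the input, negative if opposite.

Stage 1 [63T→66T]: ω = 3072.0000×63/66 = 2932.3636 rpm, dir flips to −; running = −2932.3636
Stage 2 [13T→72T]: ω = 2932.3636×13/72 = 529.4545 rpm, dir flips to +; running = +529.4545
Stage 3 [61T→65T]: ω = 529.4545×61/65 = 496.8727 rpm, dir flips to −; running = −496.8727
Stage 4 [25T→71T]: ω = 496.8727×25/71 = 174.9552 rpm, dir flips to +; running = +174.9552
Stage 5 [36T→27T]: ω = 174.9552×36/27 = 233.2736 rpm, dir flips to −; running = −233.2736
Stage 6 [23T→81T]: ω = 233.2736×23/81 = 66.2382 rpm, dir flips to +; running = +66.2382

+66.2382 rpm (same as input, |ω| = 66.2382 rpm)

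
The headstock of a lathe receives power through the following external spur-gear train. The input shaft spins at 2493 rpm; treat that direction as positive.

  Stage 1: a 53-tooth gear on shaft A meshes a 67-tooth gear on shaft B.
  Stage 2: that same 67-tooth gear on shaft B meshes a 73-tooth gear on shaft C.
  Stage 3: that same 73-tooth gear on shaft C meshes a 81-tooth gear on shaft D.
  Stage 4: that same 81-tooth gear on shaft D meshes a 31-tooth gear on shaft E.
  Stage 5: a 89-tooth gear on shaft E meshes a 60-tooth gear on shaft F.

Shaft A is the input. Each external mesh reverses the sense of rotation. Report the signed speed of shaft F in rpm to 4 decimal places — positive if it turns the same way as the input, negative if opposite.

Stage 1 [53T→67T]: ω = 2493.0000×53/67 = 1972.0746 rpm, dir flips to −; running = −1972.0746
Stage 2 [67T→73T]: ω = 1972.0746×67/73 = 1809.9863 rpm, dir flips to +; running = +1809.9863
Stage 3 [73T→81T]: ω = 1809.9863×73/81 = 1631.2222 rpm, dir flips to −; running = −1631.2222
Stage 4 [81T→31T]: ω = 1631.2222×81/31 = 4262.2258 rpm, dir flips to +; running = +4262.2258
Stage 5 [89T→60T]: ω = 4262.2258×89/60 = 6322.3016 rpm, dir flips to −; running = −6322.3016

-6322.3016 rpm (opposite to input, |ω| = 6322.3016 rpm)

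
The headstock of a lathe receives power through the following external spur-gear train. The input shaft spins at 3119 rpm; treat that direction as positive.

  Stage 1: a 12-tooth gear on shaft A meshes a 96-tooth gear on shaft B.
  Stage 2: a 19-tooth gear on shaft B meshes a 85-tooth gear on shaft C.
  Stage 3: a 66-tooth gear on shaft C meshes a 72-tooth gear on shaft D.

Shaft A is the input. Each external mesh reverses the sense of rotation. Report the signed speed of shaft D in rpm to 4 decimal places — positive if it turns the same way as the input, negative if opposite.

Stage 1 [12T→96T]: ω = 3119.0000×12/96 = 389.8750 rpm, dir flips to −; running = −389.8750
Stage 2 [19T→85T]: ω = 389.8750×19/85 = 87.1485 rpm, dir flips to +; running = +87.1485
Stage 3 [66T→72T]: ω = 87.1485×66/72 = 79.8862 rpm, dir flips to −; running = −79.8862

-79.8862 rpm (opposite to input, |ω| = 79.8862 rpm)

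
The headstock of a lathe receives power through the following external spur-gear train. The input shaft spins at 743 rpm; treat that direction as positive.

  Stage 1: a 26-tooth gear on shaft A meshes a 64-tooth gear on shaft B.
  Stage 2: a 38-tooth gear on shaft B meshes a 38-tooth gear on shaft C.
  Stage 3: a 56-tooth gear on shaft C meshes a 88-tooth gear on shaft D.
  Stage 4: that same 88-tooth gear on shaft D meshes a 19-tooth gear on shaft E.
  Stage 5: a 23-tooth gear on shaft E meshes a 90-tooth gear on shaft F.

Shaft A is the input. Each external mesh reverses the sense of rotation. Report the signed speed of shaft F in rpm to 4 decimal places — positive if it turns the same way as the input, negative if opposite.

Stage 1 [26T→64T]: ω = 743.0000×26/64 = 301.8438 rpm, dir flips to −; running = −301.8438
Stage 2 [38T→38T]: ω = 301.8438×38/38 = 301.8438 rpm, dir flips to +; running = +301.8438
Stage 3 [56T→88T]: ω = 301.8438×56/88 = 192.0824 rpm, dir flips to −; running = −192.0824
Stage 4 [88T→19T]: ω = 192.0824×88/19 = 889.6447 rpm, dir flips to +; running = +889.6447
Stage 5 [23T→90T]: ω = 889.6447×23/90 = 227.3537 rpm, dir flips to −; running = −227.3537

-227.3537 rpm (opposite to input, |ω| = 227.3537 rpm)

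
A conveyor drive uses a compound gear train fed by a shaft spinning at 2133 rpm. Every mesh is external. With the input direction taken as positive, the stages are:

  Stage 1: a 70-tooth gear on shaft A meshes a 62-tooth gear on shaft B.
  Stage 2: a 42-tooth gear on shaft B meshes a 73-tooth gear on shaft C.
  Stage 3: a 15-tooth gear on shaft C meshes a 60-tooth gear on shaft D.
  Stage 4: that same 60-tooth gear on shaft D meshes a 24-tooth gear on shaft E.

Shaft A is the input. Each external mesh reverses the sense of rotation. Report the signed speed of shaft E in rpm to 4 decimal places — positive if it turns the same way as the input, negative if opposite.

+865.9716 rpm (same as input, |ω| = 865.9716 rpm)

Stage 1 [70T→62T]: ω = 2133.0000×70/62 = 2408.2258 rpm, dir flips to −; running = −2408.2258
Stage 2 [42T→73T]: ω = 2408.2258×42/73 = 1385.5546 rpm, dir flips to +; running = +1385.5546
Stage 3 [15T→60T]: ω = 1385.5546×15/60 = 346.3886 rpm, dir flips to −; running = −346.3886
Stage 4 [60T→24T]: ω = 346.3886×60/24 = 865.9716 rpm, dir flips to +; running = +865.9716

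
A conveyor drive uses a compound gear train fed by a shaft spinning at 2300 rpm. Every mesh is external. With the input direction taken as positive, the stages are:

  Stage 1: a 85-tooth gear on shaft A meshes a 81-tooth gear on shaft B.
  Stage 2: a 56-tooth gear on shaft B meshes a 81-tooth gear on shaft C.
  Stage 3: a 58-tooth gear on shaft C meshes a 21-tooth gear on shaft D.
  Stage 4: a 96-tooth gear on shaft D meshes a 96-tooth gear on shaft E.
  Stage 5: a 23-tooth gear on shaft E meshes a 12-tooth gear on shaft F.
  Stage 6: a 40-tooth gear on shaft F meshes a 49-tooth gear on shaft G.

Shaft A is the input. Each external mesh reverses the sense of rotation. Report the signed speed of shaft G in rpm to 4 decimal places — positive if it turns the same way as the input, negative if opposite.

+7210.8083 rpm (same as input, |ω| = 7210.8083 rpm)

Stage 1 [85T→81T]: ω = 2300.0000×85/81 = 2413.5802 rpm, dir flips to −; running = −2413.5802
Stage 2 [56T→81T]: ω = 2413.5802×56/81 = 1668.6481 rpm, dir flips to +; running = +1668.6481
Stage 3 [58T→21T]: ω = 1668.6481×58/21 = 4608.6471 rpm, dir flips to −; running = −4608.6471
Stage 4 [96T→96T]: ω = 4608.6471×96/96 = 4608.6471 rpm, dir flips to +; running = +4608.6471
Stage 5 [23T→12T]: ω = 4608.6471×23/12 = 8833.2402 rpm, dir flips to −; running = −8833.2402
Stage 6 [40T→49T]: ω = 8833.2402×40/49 = 7210.8083 rpm, dir flips to +; running = +7210.8083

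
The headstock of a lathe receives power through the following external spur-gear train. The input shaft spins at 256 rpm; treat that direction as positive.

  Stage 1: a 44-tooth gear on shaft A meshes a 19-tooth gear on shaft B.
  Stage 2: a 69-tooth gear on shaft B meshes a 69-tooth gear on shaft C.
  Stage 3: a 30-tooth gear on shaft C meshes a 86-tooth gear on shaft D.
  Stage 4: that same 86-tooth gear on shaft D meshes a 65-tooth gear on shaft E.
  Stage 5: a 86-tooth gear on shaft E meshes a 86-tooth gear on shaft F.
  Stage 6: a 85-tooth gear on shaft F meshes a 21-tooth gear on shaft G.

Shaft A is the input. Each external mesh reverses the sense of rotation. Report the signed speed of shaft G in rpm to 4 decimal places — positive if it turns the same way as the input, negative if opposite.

+1107.5072 rpm (same as input, |ω| = 1107.5072 rpm)

Stage 1 [44T→19T]: ω = 256.0000×44/19 = 592.8421 rpm, dir flips to −; running = −592.8421
Stage 2 [69T→69T]: ω = 592.8421×69/69 = 592.8421 rpm, dir flips to +; running = +592.8421
Stage 3 [30T→86T]: ω = 592.8421×30/86 = 206.8054 rpm, dir flips to −; running = −206.8054
Stage 4 [86T→65T]: ω = 206.8054×86/65 = 273.6194 rpm, dir flips to +; running = +273.6194
Stage 5 [86T→86T]: ω = 273.6194×86/86 = 273.6194 rpm, dir flips to −; running = −273.6194
Stage 6 [85T→21T]: ω = 273.6194×85/21 = 1107.5072 rpm, dir flips to +; running = +1107.5072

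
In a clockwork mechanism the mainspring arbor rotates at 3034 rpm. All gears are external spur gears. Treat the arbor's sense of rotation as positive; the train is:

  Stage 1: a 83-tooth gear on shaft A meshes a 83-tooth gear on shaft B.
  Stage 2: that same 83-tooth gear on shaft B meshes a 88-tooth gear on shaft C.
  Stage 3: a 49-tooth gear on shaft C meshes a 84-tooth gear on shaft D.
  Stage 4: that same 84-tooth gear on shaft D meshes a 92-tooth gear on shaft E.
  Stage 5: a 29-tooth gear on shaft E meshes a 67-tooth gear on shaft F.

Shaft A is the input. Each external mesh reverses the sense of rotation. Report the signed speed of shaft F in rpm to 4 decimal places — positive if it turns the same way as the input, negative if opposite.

-659.6939 rpm (opposite to input, |ω| = 659.6939 rpm)

Stage 1 [83T→83T]: ω = 3034.0000×83/83 = 3034.0000 rpm, dir flips to −; running = −3034.0000
Stage 2 [83T→88T]: ω = 3034.0000×83/88 = 2861.6136 rpm, dir flips to +; running = +2861.6136
Stage 3 [49T→84T]: ω = 2861.6136×49/84 = 1669.2746 rpm, dir flips to −; running = −1669.2746
Stage 4 [84T→92T]: ω = 1669.2746×84/92 = 1524.1203 rpm, dir flips to +; running = +1524.1203
Stage 5 [29T→67T]: ω = 1524.1203×29/67 = 659.6939 rpm, dir flips to −; running = −659.6939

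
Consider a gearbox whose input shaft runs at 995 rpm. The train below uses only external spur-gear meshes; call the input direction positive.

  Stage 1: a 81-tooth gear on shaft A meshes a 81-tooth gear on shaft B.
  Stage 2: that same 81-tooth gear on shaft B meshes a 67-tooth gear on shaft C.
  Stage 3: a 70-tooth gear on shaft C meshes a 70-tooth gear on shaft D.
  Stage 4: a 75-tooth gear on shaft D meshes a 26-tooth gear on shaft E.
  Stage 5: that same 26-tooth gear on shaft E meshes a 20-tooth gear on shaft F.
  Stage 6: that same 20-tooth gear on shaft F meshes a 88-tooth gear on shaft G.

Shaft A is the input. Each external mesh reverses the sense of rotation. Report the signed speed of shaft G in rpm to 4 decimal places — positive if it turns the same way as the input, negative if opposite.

Stage 1 [81T→81T]: ω = 995.0000×81/81 = 995.0000 rpm, dir flips to −; running = −995.0000
Stage 2 [81T→67T]: ω = 995.0000×81/67 = 1202.9104 rpm, dir flips to +; running = +1202.9104
Stage 3 [70T→70T]: ω = 1202.9104×70/70 = 1202.9104 rpm, dir flips to −; running = −1202.9104
Stage 4 [75T→26T]: ω = 1202.9104×75/26 = 3469.9340 rpm, dir flips to +; running = +3469.9340
Stage 5 [26T→20T]: ω = 3469.9340×26/20 = 4510.9142 rpm, dir flips to −; running = −4510.9142
Stage 6 [20T→88T]: ω = 4510.9142×20/88 = 1025.2078 rpm, dir flips to +; running = +1025.2078

+1025.2078 rpm (same as input, |ω| = 1025.2078 rpm)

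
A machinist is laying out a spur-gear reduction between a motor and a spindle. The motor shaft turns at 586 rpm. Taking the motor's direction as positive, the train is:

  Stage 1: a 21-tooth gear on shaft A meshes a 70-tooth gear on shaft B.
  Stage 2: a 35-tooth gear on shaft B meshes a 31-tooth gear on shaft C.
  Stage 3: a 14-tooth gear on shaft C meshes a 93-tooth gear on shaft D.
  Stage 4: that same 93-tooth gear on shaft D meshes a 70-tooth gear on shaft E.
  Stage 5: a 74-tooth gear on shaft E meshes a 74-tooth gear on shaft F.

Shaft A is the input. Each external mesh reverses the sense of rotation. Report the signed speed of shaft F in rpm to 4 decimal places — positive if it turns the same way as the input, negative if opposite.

-39.6968 rpm (opposite to input, |ω| = 39.6968 rpm)

Stage 1 [21T→70T]: ω = 586.0000×21/70 = 175.8000 rpm, dir flips to −; running = −175.8000
Stage 2 [35T→31T]: ω = 175.8000×35/31 = 198.4839 rpm, dir flips to +; running = +198.4839
Stage 3 [14T→93T]: ω = 198.4839×14/93 = 29.8793 rpm, dir flips to −; running = −29.8793
Stage 4 [93T→70T]: ω = 29.8793×93/70 = 39.6968 rpm, dir flips to +; running = +39.6968
Stage 5 [74T→74T]: ω = 39.6968×74/74 = 39.6968 rpm, dir flips to −; running = −39.6968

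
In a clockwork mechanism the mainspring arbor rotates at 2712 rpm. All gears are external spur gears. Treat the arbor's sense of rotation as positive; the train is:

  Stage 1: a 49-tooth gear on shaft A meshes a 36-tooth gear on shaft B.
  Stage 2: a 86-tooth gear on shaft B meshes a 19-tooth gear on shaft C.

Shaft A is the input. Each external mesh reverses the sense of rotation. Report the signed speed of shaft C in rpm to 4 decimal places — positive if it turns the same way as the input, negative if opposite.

Stage 1 [49T→36T]: ω = 2712.0000×49/36 = 3691.3333 rpm, dir flips to −; running = −3691.3333
Stage 2 [86T→19T]: ω = 3691.3333×86/19 = 16708.1404 rpm, dir flips to +; running = +16708.1404

+16708.1404 rpm (same as input, |ω| = 16708.1404 rpm)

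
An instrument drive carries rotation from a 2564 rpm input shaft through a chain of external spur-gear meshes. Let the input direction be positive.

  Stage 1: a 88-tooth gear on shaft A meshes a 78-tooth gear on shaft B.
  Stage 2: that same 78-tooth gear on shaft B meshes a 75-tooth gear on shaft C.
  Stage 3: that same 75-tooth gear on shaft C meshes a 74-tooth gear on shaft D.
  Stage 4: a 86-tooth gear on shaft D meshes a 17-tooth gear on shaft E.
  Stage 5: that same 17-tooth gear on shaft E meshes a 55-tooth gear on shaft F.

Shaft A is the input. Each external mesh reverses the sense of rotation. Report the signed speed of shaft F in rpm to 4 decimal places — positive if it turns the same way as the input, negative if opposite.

Stage 1 [88T→78T]: ω = 2564.0000×88/78 = 2892.7179 rpm, dir flips to −; running = −2892.7179
Stage 2 [78T→75T]: ω = 2892.7179×78/75 = 3008.4267 rpm, dir flips to +; running = +3008.4267
Stage 3 [75T→74T]: ω = 3008.4267×75/74 = 3049.0811 rpm, dir flips to −; running = −3049.0811
Stage 4 [86T→17T]: ω = 3049.0811×86/17 = 15424.7631 rpm, dir flips to +; running = +15424.7631
Stage 5 [17T→55T]: ω = 15424.7631×17/55 = 4767.6541 rpm, dir flips to −; running = −4767.6541

-4767.6541 rpm (opposite to input, |ω| = 4767.6541 rpm)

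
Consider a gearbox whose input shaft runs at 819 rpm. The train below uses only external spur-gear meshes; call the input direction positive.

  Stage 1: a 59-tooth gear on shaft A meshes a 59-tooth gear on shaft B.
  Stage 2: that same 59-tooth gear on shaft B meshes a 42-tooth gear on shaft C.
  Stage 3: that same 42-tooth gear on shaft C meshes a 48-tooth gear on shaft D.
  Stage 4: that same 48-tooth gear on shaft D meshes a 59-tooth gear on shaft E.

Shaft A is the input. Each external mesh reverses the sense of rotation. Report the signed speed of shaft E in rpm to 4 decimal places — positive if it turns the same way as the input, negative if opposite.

+819.0000 rpm (same as input, |ω| = 819.0000 rpm)

Stage 1 [59T→59T]: ω = 819.0000×59/59 = 819.0000 rpm, dir flips to −; running = −819.0000
Stage 2 [59T→42T]: ω = 819.0000×59/42 = 1150.5000 rpm, dir flips to +; running = +1150.5000
Stage 3 [42T→48T]: ω = 1150.5000×42/48 = 1006.6875 rpm, dir flips to −; running = −1006.6875
Stage 4 [48T→59T]: ω = 1006.6875×48/59 = 819.0000 rpm, dir flips to +; running = +819.0000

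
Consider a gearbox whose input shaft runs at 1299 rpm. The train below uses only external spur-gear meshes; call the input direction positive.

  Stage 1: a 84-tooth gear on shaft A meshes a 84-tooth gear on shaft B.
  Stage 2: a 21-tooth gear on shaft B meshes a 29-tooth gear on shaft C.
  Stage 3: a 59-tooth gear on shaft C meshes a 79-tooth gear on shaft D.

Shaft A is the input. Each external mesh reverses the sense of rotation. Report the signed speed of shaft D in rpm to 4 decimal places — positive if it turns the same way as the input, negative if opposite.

Stage 1 [84T→84T]: ω = 1299.0000×84/84 = 1299.0000 rpm, dir flips to −; running = −1299.0000
Stage 2 [21T→29T]: ω = 1299.0000×21/29 = 940.6552 rpm, dir flips to +; running = +940.6552
Stage 3 [59T→79T]: ω = 940.6552×59/79 = 702.5146 rpm, dir flips to −; running = −702.5146

-702.5146 rpm (opposite to input, |ω| = 702.5146 rpm)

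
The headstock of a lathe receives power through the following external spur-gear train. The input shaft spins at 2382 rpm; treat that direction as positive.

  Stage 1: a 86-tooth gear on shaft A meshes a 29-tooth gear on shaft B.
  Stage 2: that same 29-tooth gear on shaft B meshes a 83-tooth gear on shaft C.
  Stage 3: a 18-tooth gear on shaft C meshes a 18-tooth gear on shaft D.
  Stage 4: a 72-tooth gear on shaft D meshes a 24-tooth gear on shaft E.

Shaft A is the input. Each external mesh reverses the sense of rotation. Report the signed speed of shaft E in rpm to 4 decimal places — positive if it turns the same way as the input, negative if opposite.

Stage 1 [86T→29T]: ω = 2382.0000×86/29 = 7063.8621 rpm, dir flips to −; running = −7063.8621
Stage 2 [29T→83T]: ω = 7063.8621×29/83 = 2468.0964 rpm, dir flips to +; running = +2468.0964
Stage 3 [18T→18T]: ω = 2468.0964×18/18 = 2468.0964 rpm, dir flips to −; running = −2468.0964
Stage 4 [72T→24T]: ω = 2468.0964×72/24 = 7404.2892 rpm, dir flips to +; running = +7404.2892

+7404.2892 rpm (same as input, |ω| = 7404.2892 rpm)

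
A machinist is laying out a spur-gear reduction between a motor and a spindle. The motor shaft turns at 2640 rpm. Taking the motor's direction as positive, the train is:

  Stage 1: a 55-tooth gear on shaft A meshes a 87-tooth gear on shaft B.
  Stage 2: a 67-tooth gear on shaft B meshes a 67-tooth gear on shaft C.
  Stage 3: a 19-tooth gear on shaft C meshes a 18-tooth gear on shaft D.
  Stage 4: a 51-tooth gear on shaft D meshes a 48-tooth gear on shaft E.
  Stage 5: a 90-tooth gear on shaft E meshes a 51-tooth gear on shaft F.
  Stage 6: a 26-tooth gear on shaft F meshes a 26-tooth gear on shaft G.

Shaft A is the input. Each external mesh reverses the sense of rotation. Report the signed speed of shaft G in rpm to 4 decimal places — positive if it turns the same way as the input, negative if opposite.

+3303.1609 rpm (same as input, |ω| = 3303.1609 rpm)

Stage 1 [55T→87T]: ω = 2640.0000×55/87 = 1668.9655 rpm, dir flips to −; running = −1668.9655
Stage 2 [67T→67T]: ω = 1668.9655×67/67 = 1668.9655 rpm, dir flips to +; running = +1668.9655
Stage 3 [19T→18T]: ω = 1668.9655×19/18 = 1761.6858 rpm, dir flips to −; running = −1761.6858
Stage 4 [51T→48T]: ω = 1761.6858×51/48 = 1871.7912 rpm, dir flips to +; running = +1871.7912
Stage 5 [90T→51T]: ω = 1871.7912×90/51 = 3303.1609 rpm, dir flips to −; running = −3303.1609
Stage 6 [26T→26T]: ω = 3303.1609×26/26 = 3303.1609 rpm, dir flips to +; running = +3303.1609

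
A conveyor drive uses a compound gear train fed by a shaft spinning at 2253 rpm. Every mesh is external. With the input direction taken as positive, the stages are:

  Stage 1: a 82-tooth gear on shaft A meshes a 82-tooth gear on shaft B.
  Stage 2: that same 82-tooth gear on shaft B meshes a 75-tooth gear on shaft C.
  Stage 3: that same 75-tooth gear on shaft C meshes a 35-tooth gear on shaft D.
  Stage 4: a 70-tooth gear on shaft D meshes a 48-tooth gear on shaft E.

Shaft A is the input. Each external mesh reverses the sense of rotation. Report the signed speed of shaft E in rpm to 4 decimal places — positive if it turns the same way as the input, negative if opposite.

Stage 1 [82T→82T]: ω = 2253.0000×82/82 = 2253.0000 rpm, dir flips to −; running = −2253.0000
Stage 2 [82T→75T]: ω = 2253.0000×82/75 = 2463.2800 rpm, dir flips to +; running = +2463.2800
Stage 3 [75T→35T]: ω = 2463.2800×75/35 = 5278.4571 rpm, dir flips to −; running = −5278.4571
Stage 4 [70T→48T]: ω = 5278.4571×70/48 = 7697.7500 rpm, dir flips to +; running = +7697.7500

+7697.7500 rpm (same as input, |ω| = 7697.7500 rpm)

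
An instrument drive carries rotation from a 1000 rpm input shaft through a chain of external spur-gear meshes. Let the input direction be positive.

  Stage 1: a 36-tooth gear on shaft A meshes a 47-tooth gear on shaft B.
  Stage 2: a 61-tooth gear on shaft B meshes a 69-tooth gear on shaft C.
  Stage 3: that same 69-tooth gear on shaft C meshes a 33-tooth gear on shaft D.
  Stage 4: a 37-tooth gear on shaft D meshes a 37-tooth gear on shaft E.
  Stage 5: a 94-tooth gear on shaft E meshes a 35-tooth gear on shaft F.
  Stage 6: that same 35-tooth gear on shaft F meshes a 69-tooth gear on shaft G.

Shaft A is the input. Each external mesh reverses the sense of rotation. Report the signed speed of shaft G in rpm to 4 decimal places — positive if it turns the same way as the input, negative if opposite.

Stage 1 [36T→47T]: ω = 1000.0000×36/47 = 765.9574 rpm, dir flips to −; running = −765.9574
Stage 2 [61T→69T]: ω = 765.9574×61/69 = 677.1508 rpm, dir flips to +; running = +677.1508
Stage 3 [69T→33T]: ω = 677.1508×69/33 = 1415.8607 rpm, dir flips to −; running = −1415.8607
Stage 4 [37T→37T]: ω = 1415.8607×37/37 = 1415.8607 rpm, dir flips to +; running = +1415.8607
Stage 5 [94T→35T]: ω = 1415.8607×94/35 = 3802.5974 rpm, dir flips to −; running = −3802.5974
Stage 6 [35T→69T]: ω = 3802.5974×35/69 = 1928.8538 rpm, dir flips to +; running = +1928.8538

+1928.8538 rpm (same as input, |ω| = 1928.8538 rpm)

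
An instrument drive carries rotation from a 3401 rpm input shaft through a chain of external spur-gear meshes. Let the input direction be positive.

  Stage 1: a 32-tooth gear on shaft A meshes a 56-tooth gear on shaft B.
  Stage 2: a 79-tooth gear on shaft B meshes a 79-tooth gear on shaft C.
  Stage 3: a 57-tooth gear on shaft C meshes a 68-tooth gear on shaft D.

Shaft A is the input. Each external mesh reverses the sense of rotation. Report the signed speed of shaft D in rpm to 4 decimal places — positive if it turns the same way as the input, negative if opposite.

-1629.0504 rpm (opposite to input, |ω| = 1629.0504 rpm)

Stage 1 [32T→56T]: ω = 3401.0000×32/56 = 1943.4286 rpm, dir flips to −; running = −1943.4286
Stage 2 [79T→79T]: ω = 1943.4286×79/79 = 1943.4286 rpm, dir flips to +; running = +1943.4286
Stage 3 [57T→68T]: ω = 1943.4286×57/68 = 1629.0504 rpm, dir flips to −; running = −1629.0504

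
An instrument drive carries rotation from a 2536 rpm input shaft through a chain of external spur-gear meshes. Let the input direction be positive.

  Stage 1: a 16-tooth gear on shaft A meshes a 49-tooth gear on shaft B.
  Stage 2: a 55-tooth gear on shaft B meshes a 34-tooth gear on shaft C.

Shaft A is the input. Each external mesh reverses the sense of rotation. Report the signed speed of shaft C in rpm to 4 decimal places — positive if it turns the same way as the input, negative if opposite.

Stage 1 [16T→49T]: ω = 2536.0000×16/49 = 828.0816 rpm, dir flips to −; running = −828.0816
Stage 2 [55T→34T]: ω = 828.0816×55/34 = 1339.5438 rpm, dir flips to +; running = +1339.5438

+1339.5438 rpm (same as input, |ω| = 1339.5438 rpm)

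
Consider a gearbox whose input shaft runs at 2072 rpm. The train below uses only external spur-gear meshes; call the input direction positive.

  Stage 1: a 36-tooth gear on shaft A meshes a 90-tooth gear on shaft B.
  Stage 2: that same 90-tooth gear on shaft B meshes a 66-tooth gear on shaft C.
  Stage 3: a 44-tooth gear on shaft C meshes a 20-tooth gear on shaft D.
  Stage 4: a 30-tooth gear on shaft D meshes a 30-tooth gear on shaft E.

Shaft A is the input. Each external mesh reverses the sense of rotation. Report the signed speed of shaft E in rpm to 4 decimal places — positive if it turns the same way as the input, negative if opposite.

+2486.4000 rpm (same as input, |ω| = 2486.4000 rpm)

Stage 1 [36T→90T]: ω = 2072.0000×36/90 = 828.8000 rpm, dir flips to −; running = −828.8000
Stage 2 [90T→66T]: ω = 828.8000×90/66 = 1130.1818 rpm, dir flips to +; running = +1130.1818
Stage 3 [44T→20T]: ω = 1130.1818×44/20 = 2486.4000 rpm, dir flips to −; running = −2486.4000
Stage 4 [30T→30T]: ω = 2486.4000×30/30 = 2486.4000 rpm, dir flips to +; running = +2486.4000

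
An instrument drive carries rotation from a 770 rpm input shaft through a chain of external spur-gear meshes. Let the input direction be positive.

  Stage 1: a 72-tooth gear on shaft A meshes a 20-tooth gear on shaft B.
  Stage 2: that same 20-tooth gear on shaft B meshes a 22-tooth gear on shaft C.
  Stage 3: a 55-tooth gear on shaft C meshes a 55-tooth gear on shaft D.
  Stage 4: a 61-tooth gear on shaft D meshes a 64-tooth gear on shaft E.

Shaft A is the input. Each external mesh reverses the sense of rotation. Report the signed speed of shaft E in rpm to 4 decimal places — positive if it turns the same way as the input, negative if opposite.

Stage 1 [72T→20T]: ω = 770.0000×72/20 = 2772.0000 rpm, dir flips to −; running = −2772.0000
Stage 2 [20T→22T]: ω = 2772.0000×20/22 = 2520.0000 rpm, dir flips to +; running = +2520.0000
Stage 3 [55T→55T]: ω = 2520.0000×55/55 = 2520.0000 rpm, dir flips to −; running = −2520.0000
Stage 4 [61T→64T]: ω = 2520.0000×61/64 = 2401.8750 rpm, dir flips to +; running = +2401.8750

+2401.8750 rpm (same as input, |ω| = 2401.8750 rpm)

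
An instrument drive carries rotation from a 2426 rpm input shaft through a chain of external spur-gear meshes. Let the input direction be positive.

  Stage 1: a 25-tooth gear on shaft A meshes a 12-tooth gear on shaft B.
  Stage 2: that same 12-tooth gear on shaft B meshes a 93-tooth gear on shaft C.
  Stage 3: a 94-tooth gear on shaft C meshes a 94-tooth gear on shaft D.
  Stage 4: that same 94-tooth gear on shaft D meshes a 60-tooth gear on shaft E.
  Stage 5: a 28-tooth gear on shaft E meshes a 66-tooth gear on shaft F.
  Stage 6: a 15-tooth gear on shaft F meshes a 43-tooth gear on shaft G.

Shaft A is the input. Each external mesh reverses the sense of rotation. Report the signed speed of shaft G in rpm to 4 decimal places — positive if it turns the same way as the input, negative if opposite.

Stage 1 [25T→12T]: ω = 2426.0000×25/12 = 5054.1667 rpm, dir flips to −; running = −5054.1667
Stage 2 [12T→93T]: ω = 5054.1667×12/93 = 652.1505 rpm, dir flips to +; running = +652.1505
Stage 3 [94T→94T]: ω = 652.1505×94/94 = 652.1505 rpm, dir flips to −; running = −652.1505
Stage 4 [94T→60T]: ω = 652.1505×94/60 = 1021.7025 rpm, dir flips to +; running = +1021.7025
Stage 5 [28T→66T]: ω = 1021.7025×28/66 = 433.4495 rpm, dir flips to −; running = −433.4495
Stage 6 [15T→43T]: ω = 433.4495×15/43 = 151.2033 rpm, dir flips to +; running = +151.2033

+151.2033 rpm (same as input, |ω| = 151.2033 rpm)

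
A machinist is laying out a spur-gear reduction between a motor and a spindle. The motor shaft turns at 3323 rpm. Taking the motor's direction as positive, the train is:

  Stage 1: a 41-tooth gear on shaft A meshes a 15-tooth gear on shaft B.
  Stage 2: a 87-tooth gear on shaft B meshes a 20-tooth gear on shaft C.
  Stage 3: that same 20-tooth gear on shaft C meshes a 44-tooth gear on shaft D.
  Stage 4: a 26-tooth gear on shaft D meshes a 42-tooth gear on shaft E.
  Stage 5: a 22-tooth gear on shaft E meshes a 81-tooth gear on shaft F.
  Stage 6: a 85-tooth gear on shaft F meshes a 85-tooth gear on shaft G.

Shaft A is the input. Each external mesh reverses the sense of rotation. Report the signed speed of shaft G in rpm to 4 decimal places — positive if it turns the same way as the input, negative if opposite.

Stage 1 [41T→15T]: ω = 3323.0000×41/15 = 9082.8667 rpm, dir flips to −; running = −9082.8667
Stage 2 [87T→20T]: ω = 9082.8667×87/20 = 39510.4700 rpm, dir flips to +; running = +39510.4700
Stage 3 [20T→44T]: ω = 39510.4700×20/44 = 17959.3045 rpm, dir flips to −; running = −17959.3045
Stage 4 [26T→42T]: ω = 17959.3045×26/42 = 11117.6647 rpm, dir flips to +; running = +11117.6647
Stage 5 [22T→81T]: ω = 11117.6647×22/81 = 3019.6126 rpm, dir flips to −; running = −3019.6126
Stage 6 [85T→85T]: ω = 3019.6126×85/85 = 3019.6126 rpm, dir flips to +; running = +3019.6126

+3019.6126 rpm (same as input, |ω| = 3019.6126 rpm)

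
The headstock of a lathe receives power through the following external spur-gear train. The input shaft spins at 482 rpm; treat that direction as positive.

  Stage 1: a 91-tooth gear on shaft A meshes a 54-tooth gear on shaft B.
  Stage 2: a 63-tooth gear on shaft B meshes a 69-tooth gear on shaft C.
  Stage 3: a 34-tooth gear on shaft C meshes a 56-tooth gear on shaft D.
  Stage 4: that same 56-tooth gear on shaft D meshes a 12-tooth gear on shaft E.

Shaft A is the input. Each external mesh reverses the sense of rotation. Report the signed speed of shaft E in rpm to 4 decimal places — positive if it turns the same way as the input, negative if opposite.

Stage 1 [91T→54T]: ω = 482.0000×91/54 = 812.2593 rpm, dir flips to −; running = −812.2593
Stage 2 [63T→69T]: ω = 812.2593×63/69 = 741.6280 rpm, dir flips to +; running = +741.6280
Stage 3 [34T→56T]: ω = 741.6280×34/56 = 450.2742 rpm, dir flips to −; running = −450.2742
Stage 4 [56T→12T]: ω = 450.2742×56/12 = 2101.2794 rpm, dir flips to +; running = +2101.2794

+2101.2794 rpm (same as input, |ω| = 2101.2794 rpm)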